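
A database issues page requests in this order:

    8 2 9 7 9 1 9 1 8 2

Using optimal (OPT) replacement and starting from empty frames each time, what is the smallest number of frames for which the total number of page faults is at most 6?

f=1: 10 faults
f=2: 7 faults
f=3: 6 faults
f=4: 5 faults
f=5: 5 faults
Smallest f with faults ≤ 6 is 3.

3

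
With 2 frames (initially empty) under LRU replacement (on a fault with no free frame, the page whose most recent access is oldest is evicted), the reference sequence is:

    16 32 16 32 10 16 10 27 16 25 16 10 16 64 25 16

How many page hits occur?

16 → miss, frames {16}
32 → miss, frames {16,32}
16 → hit
32 → hit
10 → miss, evict 16, frames {32,10}
16 → miss, evict 32, frames {10,16}
10 → hit
27 → miss, evict 16, frames {10,27}
16 → miss, evict 10, frames {27,16}
25 → miss, evict 27, frames {16,25}
16 → hit
10 → miss, evict 25, frames {16,10}
16 → hit
64 → miss, evict 10, frames {16,64}
25 → miss, evict 16, frames {64,25}
16 → miss, evict 64, frames {25,16}
Hits: 5.

5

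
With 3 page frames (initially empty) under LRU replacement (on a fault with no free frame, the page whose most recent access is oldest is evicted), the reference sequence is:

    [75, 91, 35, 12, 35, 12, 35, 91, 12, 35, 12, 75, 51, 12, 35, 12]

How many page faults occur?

7

75: fault, frames (75)
91: fault, frames (75 91)
35: fault, frames (75 91 35)
12: fault, evict 75, frames (91 35 12)
35: hit
12: hit
35: hit
91: hit
12: hit
35: hit
12: hit
75: fault, evict 91, frames (35 12 75)
51: fault, evict 35, frames (12 75 51)
12: hit
35: fault, evict 75, frames (51 12 35)
12: hit
Page faults: 7.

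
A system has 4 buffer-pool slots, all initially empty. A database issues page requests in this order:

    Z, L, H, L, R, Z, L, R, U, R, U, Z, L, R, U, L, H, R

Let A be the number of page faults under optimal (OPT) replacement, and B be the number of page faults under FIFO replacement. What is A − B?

-3

Under OPT: F F F . F . . . F . . . . . . . F . → 6 faults.
Under FIFO: F F F . F . . . F . . F F . . . F F → 9 faults.
A − B = 6 − 9 = -3.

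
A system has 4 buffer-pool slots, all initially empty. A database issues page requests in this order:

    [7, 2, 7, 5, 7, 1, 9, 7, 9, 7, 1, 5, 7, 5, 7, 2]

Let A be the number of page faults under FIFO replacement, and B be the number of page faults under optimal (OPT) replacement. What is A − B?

Under FIFO: F F . F . F F F . . . . . . . F → 7 faults.
Under OPT: F F . F . F F . . . . . . . . F → 6 faults.
A − B = 7 − 6 = 1.

1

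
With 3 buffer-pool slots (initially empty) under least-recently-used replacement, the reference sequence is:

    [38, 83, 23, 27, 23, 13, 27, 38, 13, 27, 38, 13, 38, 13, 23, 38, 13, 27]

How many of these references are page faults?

38 -> miss, frames {38}
83 -> miss, frames {38,83}
23 -> miss, frames {38,83,23}
27 -> miss, evict 38, frames {83,23,27}
23 -> hit
13 -> miss, evict 83, frames {27,23,13}
27 -> hit
38 -> miss, evict 23, frames {13,27,38}
13 -> hit
27 -> hit
38 -> hit
13 -> hit
38 -> hit
13 -> hit
23 -> miss, evict 27, frames {38,13,23}
38 -> hit
13 -> hit
27 -> miss, evict 23, frames {38,13,27}
Page faults: 8.

8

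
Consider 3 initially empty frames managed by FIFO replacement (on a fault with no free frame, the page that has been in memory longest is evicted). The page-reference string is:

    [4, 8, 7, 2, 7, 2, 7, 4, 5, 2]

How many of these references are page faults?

4: fault, frames {4}
8: fault, frames {4,8}
7: fault, frames {4,8,7}
2: fault, evict 4, frames {8,7,2}
7: hit
2: hit
7: hit
4: fault, evict 8, frames {7,2,4}
5: fault, evict 7, frames {2,4,5}
2: hit
Page faults: 6.

6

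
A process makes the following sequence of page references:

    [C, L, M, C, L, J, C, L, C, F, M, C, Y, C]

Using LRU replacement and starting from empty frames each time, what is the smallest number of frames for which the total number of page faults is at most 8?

f=1: 14 faults
f=2: 12 faults
f=3: 7 faults
f=4: 7 faults
f=5: 6 faults
f=6: 6 faults
Smallest f with faults ≤ 8 is 3.

3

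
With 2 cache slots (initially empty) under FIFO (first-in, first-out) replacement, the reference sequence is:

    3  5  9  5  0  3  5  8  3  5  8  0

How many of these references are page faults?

11

3 → fault, frames {3}
5 → fault, frames {3,5}
9 → fault, evict 3, frames {5,9}
5 → hit
0 → fault, evict 5, frames {9,0}
3 → fault, evict 9, frames {0,3}
5 → fault, evict 0, frames {3,5}
8 → fault, evict 3, frames {5,8}
3 → fault, evict 5, frames {8,3}
5 → fault, evict 8, frames {3,5}
8 → fault, evict 3, frames {5,8}
0 → fault, evict 5, frames {8,0}
Page faults: 11.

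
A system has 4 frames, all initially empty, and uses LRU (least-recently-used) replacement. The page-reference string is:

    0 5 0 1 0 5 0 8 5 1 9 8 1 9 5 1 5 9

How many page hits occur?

13

0: fault, frames [0]
5: fault, frames [0, 5]
0: hit
1: fault, frames [5, 0, 1]
0: hit
5: hit
0: hit
8: fault, frames [1, 5, 0, 8]
5: hit
1: hit
9: fault, evict 0, frames [8, 5, 1, 9]
8: hit
1: hit
9: hit
5: hit
1: hit
5: hit
9: hit
Hits: 13.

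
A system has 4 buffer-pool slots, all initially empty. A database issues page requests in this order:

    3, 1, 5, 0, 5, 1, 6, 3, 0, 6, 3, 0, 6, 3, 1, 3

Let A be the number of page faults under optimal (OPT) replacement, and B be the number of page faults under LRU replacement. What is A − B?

Under OPT: F F F F . . F . . . . . . . . . → 5 faults.
Under LRU: F F F F . . F F F . . . . . . . → 7 faults.
A − B = 5 − 7 = -2.

-2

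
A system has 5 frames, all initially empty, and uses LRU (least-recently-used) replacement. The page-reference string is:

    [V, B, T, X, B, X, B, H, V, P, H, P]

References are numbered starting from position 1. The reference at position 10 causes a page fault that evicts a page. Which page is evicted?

pos 1: V: miss, frames (V)
pos 2: B: miss, frames (V B)
pos 3: T: miss, frames (V B T)
pos 4: X: miss, frames (V B T X)
pos 5: B: hit
pos 6: X: hit
pos 7: B: hit
pos 8: H: miss, frames (V T X B H)
pos 9: V: hit
pos 10: P: miss, evict T, frames (X B H V P)
At position 10, page T is evicted.

T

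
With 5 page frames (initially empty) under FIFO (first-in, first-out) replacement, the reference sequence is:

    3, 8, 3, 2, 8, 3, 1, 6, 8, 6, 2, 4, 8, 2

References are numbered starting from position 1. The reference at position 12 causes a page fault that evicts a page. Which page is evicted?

3

pos 1: 3 -> miss, frames (3)
pos 2: 8 -> miss, frames (3 8)
pos 3: 3 -> hit
pos 4: 2 -> miss, frames (3 8 2)
pos 5: 8 -> hit
pos 6: 3 -> hit
pos 7: 1 -> miss, frames (3 8 2 1)
pos 8: 6 -> miss, frames (3 8 2 1 6)
pos 9: 8 -> hit
pos 10: 6 -> hit
pos 11: 2 -> hit
pos 12: 4 -> miss, evict 3, frames (8 2 1 6 4)
At position 12, page 3 is evicted.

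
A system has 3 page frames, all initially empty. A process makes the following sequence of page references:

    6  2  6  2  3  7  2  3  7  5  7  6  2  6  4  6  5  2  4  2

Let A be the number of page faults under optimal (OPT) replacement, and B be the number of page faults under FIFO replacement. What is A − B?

-1

Under OPT: F F . . F F . . . F . F . . F . . F . . → 8 faults.
Under FIFO: F F . . F F . . . F . F F . F . F . . . → 9 faults.
A − B = 8 − 9 = -1.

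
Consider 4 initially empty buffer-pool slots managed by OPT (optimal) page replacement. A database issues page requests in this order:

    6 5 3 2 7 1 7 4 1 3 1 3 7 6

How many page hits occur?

6

6: fault, frames [6]
5: fault, frames [6, 5]
3: fault, frames [6, 5, 3]
2: fault, frames [6, 5, 3, 2]
7: fault, evict 2, frames [6, 5, 3, 7]
1: fault, evict 5, frames [6, 3, 7, 1]
7: hit
4: fault, evict 6, frames [3, 7, 1, 4]
1: hit
3: hit
1: hit
3: hit
7: hit
6: fault, evict 4, frames [3, 7, 1, 6]
Hits: 6.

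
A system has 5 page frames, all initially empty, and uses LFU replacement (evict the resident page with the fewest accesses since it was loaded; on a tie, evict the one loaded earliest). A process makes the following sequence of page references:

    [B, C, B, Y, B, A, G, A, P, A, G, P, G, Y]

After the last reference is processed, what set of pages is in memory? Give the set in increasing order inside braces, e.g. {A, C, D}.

B -> miss, frames (B)
C -> miss, frames (B C)
B -> hit
Y -> miss, frames (B C Y)
B -> hit
A -> miss, frames (B C Y A)
G -> miss, frames (B C Y A G)
A -> hit
P -> miss, evict C, frames (B Y A G P)
A -> hit
G -> hit
P -> hit
G -> hit
Y -> hit

{A, B, G, P, Y}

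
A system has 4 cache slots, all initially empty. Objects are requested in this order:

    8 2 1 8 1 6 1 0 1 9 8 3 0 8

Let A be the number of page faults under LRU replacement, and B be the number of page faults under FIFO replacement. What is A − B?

1

Under LRU: F F F . . F . F . F F F F . → 9 faults.
Under FIFO: F F F . . F . F . F F F . . → 8 faults.
A − B = 9 − 8 = 1.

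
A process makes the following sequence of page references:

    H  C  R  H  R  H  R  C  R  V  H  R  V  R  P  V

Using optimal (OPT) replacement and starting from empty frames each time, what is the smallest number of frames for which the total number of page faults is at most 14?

f=1: 16 faults
f=2: 8 faults
f=3: 5 faults
f=4: 5 faults
f=5: 5 faults
Smallest f with faults ≤ 14 is 2.

2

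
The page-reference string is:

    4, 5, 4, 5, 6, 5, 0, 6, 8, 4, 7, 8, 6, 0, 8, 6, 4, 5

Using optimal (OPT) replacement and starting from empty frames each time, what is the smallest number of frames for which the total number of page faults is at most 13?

f=1: 18 faults
f=2: 12 faults
f=3: 9 faults
f=4: 8 faults
f=5: 7 faults
f=6: 6 faults
Smallest f with faults ≤ 13 is 2.

2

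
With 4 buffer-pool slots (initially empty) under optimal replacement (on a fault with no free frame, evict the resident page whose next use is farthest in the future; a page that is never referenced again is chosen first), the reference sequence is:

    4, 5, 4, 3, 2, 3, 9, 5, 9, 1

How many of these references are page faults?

4 -> fault, frames (4)
5 -> fault, frames (4 5)
4 -> hit
3 -> fault, frames (4 5 3)
2 -> fault, frames (4 5 3 2)
3 -> hit
9 -> fault, evict 2, frames (4 5 3 9)
5 -> hit
9 -> hit
1 -> fault, evict 9, frames (4 5 3 1)
Page faults: 6.

6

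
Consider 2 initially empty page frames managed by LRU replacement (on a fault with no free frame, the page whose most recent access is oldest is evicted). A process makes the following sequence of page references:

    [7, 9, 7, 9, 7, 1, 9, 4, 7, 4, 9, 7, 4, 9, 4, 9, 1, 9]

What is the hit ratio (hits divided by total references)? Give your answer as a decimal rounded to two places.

0.39

7: fault, frames {7}
9: fault, frames {7,9}
7: hit
9: hit
7: hit
1: fault, evict 9, frames {7,1}
9: fault, evict 7, frames {1,9}
4: fault, evict 1, frames {9,4}
7: fault, evict 9, frames {4,7}
4: hit
9: fault, evict 7, frames {4,9}
7: fault, evict 4, frames {9,7}
4: fault, evict 9, frames {7,4}
9: fault, evict 7, frames {4,9}
4: hit
9: hit
1: fault, evict 4, frames {9,1}
9: hit
Hits: 7 of 18 references → 7/18 = 0.3889.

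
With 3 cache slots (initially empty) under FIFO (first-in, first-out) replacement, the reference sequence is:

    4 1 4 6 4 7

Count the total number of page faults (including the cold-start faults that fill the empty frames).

4

4 -> fault, frames [4]
1 -> fault, frames [4, 1]
4 -> hit
6 -> fault, frames [4, 1, 6]
4 -> hit
7 -> fault, evict 4, frames [1, 6, 7]
Page faults: 4.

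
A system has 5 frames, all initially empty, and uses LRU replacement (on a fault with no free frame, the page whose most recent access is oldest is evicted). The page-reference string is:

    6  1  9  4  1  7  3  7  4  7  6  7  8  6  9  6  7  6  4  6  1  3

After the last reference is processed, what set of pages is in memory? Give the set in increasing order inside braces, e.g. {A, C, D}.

6 → fault, frames (6)
1 → fault, frames (6 1)
9 → fault, frames (6 1 9)
4 → fault, frames (6 1 9 4)
1 → hit
7 → fault, frames (6 9 4 1 7)
3 → fault, evict 6, frames (9 4 1 7 3)
7 → hit
4 → hit
7 → hit
6 → fault, evict 9, frames (1 3 4 7 6)
7 → hit
8 → fault, evict 1, frames (3 4 6 7 8)
6 → hit
9 → fault, evict 3, frames (4 7 8 6 9)
6 → hit
7 → hit
6 → hit
4 → hit
6 → hit
1 → fault, evict 8, frames (9 7 4 6 1)
3 → fault, evict 9, frames (7 4 6 1 3)

{1, 3, 4, 6, 7}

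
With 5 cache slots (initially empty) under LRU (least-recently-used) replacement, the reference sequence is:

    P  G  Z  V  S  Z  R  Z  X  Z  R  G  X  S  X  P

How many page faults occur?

P -> miss, frames (P)
G -> miss, frames (P G)
Z -> miss, frames (P G Z)
V -> miss, frames (P G Z V)
S -> miss, frames (P G Z V S)
Z -> hit
R -> miss, evict P, frames (G V S Z R)
Z -> hit
X -> miss, evict G, frames (V S R Z X)
Z -> hit
R -> hit
G -> miss, evict V, frames (S X Z R G)
X -> hit
S -> hit
X -> hit
P -> miss, evict Z, frames (R G S X P)
Page faults: 9.

9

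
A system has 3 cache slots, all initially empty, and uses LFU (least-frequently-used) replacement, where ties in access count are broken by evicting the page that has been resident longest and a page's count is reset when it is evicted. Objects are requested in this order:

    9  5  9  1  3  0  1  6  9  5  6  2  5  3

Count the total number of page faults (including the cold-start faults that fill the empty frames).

9 -> miss, frames {9}
5 -> miss, frames {9,5}
9 -> hit
1 -> miss, frames {9,5,1}
3 -> miss, evict 5, frames {9,1,3}
0 -> miss, evict 1, frames {9,3,0}
1 -> miss, evict 3, frames {9,0,1}
6 -> miss, evict 0, frames {9,1,6}
9 -> hit
5 -> miss, evict 1, frames {9,6,5}
6 -> hit
2 -> miss, evict 5, frames {9,6,2}
5 -> miss, evict 2, frames {9,6,5}
3 -> miss, evict 5, frames {9,6,3}
Page faults: 11.

11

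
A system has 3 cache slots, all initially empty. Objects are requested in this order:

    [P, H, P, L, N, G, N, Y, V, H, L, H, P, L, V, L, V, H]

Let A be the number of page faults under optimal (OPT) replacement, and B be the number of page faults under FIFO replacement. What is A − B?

-2

Under OPT: F F . F F F . F F . F . F . . . . F → 10 faults.
Under FIFO: F F . F F F . F F F F . F . F . . F → 12 faults.
A − B = 10 − 12 = -2.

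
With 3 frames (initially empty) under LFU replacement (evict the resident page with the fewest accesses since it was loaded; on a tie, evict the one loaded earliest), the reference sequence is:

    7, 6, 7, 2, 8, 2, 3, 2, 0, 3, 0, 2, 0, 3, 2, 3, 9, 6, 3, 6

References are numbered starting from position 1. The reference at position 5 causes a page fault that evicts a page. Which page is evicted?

6

pos 1: 7 → miss, frames {7}
pos 2: 6 → miss, frames {7,6}
pos 3: 7 → hit
pos 4: 2 → miss, frames {7,6,2}
pos 5: 8 → miss, evict 6, frames {7,2,8}
At position 5, page 6 is evicted.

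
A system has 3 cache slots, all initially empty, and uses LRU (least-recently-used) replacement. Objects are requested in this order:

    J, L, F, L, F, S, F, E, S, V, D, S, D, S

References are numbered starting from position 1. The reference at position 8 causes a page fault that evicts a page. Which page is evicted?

L

pos 1: J -> fault, frames {J}
pos 2: L -> fault, frames {J,L}
pos 3: F -> fault, frames {J,L,F}
pos 4: L -> hit
pos 5: F -> hit
pos 6: S -> fault, evict J, frames {L,F,S}
pos 7: F -> hit
pos 8: E -> fault, evict L, frames {S,F,E}
At position 8, page L is evicted.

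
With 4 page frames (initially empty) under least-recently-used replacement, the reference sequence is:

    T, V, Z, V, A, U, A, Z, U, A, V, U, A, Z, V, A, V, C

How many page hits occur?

T -> fault, frames (T)
V -> fault, frames (T V)
Z -> fault, frames (T V Z)
V -> hit
A -> fault, frames (T Z V A)
U -> fault, evict T, frames (Z V A U)
A -> hit
Z -> hit
U -> hit
A -> hit
V -> hit
U -> hit
A -> hit
Z -> hit
V -> hit
A -> hit
V -> hit
C -> fault, evict U, frames (Z A V C)
Hits: 12.

12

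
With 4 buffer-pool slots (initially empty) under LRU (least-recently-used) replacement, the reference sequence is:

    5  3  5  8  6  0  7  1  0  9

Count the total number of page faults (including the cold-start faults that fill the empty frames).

5 -> miss, frames (5)
3 -> miss, frames (5 3)
5 -> hit
8 -> miss, frames (3 5 8)
6 -> miss, frames (3 5 8 6)
0 -> miss, evict 3, frames (5 8 6 0)
7 -> miss, evict 5, frames (8 6 0 7)
1 -> miss, evict 8, frames (6 0 7 1)
0 -> hit
9 -> miss, evict 6, frames (7 1 0 9)
Page faults: 8.

8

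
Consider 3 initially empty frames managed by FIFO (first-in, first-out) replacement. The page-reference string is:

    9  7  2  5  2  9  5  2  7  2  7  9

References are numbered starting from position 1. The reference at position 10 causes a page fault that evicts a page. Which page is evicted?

5

pos 1: 9: fault, frames {9}
pos 2: 7: fault, frames {9,7}
pos 3: 2: fault, frames {9,7,2}
pos 4: 5: fault, evict 9, frames {7,2,5}
pos 5: 2: hit
pos 6: 9: fault, evict 7, frames {2,5,9}
pos 7: 5: hit
pos 8: 2: hit
pos 9: 7: fault, evict 2, frames {5,9,7}
pos 10: 2: fault, evict 5, frames {9,7,2}
At position 10, page 5 is evicted.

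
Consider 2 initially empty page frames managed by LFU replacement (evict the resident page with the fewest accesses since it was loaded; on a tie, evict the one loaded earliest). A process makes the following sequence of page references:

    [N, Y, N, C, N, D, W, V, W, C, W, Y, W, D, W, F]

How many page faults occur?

14

N: fault, frames {N}
Y: fault, frames {N,Y}
N: hit
C: fault, evict Y, frames {N,C}
N: hit
D: fault, evict C, frames {N,D}
W: fault, evict D, frames {N,W}
V: fault, evict W, frames {N,V}
W: fault, evict V, frames {N,W}
C: fault, evict W, frames {N,C}
W: fault, evict C, frames {N,W}
Y: fault, evict W, frames {N,Y}
W: fault, evict Y, frames {N,W}
D: fault, evict W, frames {N,D}
W: fault, evict D, frames {N,W}
F: fault, evict W, frames {N,F}
Page faults: 14.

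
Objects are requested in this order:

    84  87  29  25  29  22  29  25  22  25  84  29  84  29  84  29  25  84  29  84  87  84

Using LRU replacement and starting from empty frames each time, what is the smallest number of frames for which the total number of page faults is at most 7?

4

f=1: 22 faults
f=2: 13 faults
f=3: 8 faults
f=4: 7 faults
f=5: 5 faults
Smallest f with faults ≤ 7 is 4.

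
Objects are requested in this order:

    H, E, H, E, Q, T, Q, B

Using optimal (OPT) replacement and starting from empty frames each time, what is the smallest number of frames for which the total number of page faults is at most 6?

2

f=1: 8 faults
f=2: 5 faults
f=3: 5 faults
f=4: 5 faults
f=5: 5 faults
Smallest f with faults ≤ 6 is 2.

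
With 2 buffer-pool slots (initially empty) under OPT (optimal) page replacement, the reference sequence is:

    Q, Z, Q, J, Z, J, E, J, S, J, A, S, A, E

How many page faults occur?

Q → miss, frames (Q)
Z → miss, frames (Q Z)
Q → hit
J → miss, evict Q, frames (Z J)
Z → hit
J → hit
E → miss, evict Z, frames (J E)
J → hit
S → miss, evict E, frames (J S)
J → hit
A → miss, evict J, frames (S A)
S → hit
A → hit
E → miss, evict A, frames (S E)
Page faults: 7.

7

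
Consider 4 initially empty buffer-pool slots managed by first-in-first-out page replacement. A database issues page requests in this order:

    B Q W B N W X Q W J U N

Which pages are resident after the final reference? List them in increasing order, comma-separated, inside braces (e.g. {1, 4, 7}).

B -> fault, frames [B]
Q -> fault, frames [B, Q]
W -> fault, frames [B, Q, W]
B -> hit
N -> fault, frames [B, Q, W, N]
W -> hit
X -> fault, evict B, frames [Q, W, N, X]
Q -> hit
W -> hit
J -> fault, evict Q, frames [W, N, X, J]
U -> fault, evict W, frames [N, X, J, U]
N -> hit

{J, N, U, X}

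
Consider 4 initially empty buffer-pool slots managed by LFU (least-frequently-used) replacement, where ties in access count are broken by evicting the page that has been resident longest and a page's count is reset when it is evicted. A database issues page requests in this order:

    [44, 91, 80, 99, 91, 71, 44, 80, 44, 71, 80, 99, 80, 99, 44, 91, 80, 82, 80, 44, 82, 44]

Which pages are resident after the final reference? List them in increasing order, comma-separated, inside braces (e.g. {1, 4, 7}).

{44, 80, 82, 99}

44 -> fault, frames (44)
91 -> fault, frames (44 91)
80 -> fault, frames (44 91 80)
99 -> fault, frames (44 91 80 99)
91 -> hit
71 -> fault, evict 44, frames (91 80 99 71)
44 -> fault, evict 80, frames (91 99 71 44)
80 -> fault, evict 99, frames (91 71 44 80)
44 -> hit
71 -> hit
80 -> hit
99 -> fault, evict 91, frames (71 44 80 99)
80 -> hit
99 -> hit
44 -> hit
91 -> fault, evict 71, frames (44 80 99 91)
80 -> hit
82 -> fault, evict 91, frames (44 80 99 82)
80 -> hit
44 -> hit
82 -> hit
44 -> hit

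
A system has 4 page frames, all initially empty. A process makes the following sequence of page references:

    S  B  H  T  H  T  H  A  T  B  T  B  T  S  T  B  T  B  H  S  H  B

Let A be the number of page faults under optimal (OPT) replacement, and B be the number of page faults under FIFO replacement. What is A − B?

Under OPT: F F F F . . . F . . . . . . . . . . F . . . → 6 faults.
Under FIFO: F F F F . . . F . . . . . F . F . . F . . . → 8 faults.
A − B = 6 − 8 = -2.

-2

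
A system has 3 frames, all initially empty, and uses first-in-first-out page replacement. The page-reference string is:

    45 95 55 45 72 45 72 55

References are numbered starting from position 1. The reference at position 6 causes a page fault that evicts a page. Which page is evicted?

pos 1: 45: miss, frames (45)
pos 2: 95: miss, frames (45 95)
pos 3: 55: miss, frames (45 95 55)
pos 4: 45: hit
pos 5: 72: miss, evict 45, frames (95 55 72)
pos 6: 45: miss, evict 95, frames (55 72 45)
At position 6, page 95 is evicted.

95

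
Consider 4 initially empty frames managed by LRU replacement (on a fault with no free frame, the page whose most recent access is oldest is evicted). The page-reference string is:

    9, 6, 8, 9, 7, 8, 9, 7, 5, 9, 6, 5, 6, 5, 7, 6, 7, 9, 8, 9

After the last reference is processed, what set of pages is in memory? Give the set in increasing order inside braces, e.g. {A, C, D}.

9: fault, frames [9]
6: fault, frames [9, 6]
8: fault, frames [9, 6, 8]
9: hit
7: fault, frames [6, 8, 9, 7]
8: hit
9: hit
7: hit
5: fault, evict 6, frames [8, 9, 7, 5]
9: hit
6: fault, evict 8, frames [7, 5, 9, 6]
5: hit
6: hit
5: hit
7: hit
6: hit
7: hit
9: hit
8: fault, evict 5, frames [6, 7, 9, 8]
9: hit

{6, 7, 8, 9}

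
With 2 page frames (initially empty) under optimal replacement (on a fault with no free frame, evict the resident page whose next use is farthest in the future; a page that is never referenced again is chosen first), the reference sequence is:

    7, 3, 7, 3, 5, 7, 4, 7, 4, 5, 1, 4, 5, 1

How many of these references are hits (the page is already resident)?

7

7 -> fault, frames (7)
3 -> fault, frames (7 3)
7 -> hit
3 -> hit
5 -> fault, evict 3, frames (7 5)
7 -> hit
4 -> fault, evict 5, frames (7 4)
7 -> hit
4 -> hit
5 -> fault, evict 7, frames (4 5)
1 -> fault, evict 5, frames (4 1)
4 -> hit
5 -> fault, evict 4, frames (1 5)
1 -> hit
Hits: 7.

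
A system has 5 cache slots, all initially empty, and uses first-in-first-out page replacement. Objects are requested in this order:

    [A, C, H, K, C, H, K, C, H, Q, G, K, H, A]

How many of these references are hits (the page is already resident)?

A: fault, frames {A}
C: fault, frames {A,C}
H: fault, frames {A,C,H}
K: fault, frames {A,C,H,K}
C: hit
H: hit
K: hit
C: hit
H: hit
Q: fault, frames {A,C,H,K,Q}
G: fault, evict A, frames {C,H,K,Q,G}
K: hit
H: hit
A: fault, evict C, frames {H,K,Q,G,A}
Hits: 7.

7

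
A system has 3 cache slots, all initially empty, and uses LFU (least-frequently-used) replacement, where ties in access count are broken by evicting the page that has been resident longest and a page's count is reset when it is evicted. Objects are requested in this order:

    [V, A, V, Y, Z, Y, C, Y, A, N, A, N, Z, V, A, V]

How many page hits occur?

5

V: fault, frames {V}
A: fault, frames {V,A}
V: hit
Y: fault, frames {V,A,Y}
Z: fault, evict A, frames {V,Y,Z}
Y: hit
C: fault, evict Z, frames {V,Y,C}
Y: hit
A: fault, evict C, frames {V,Y,A}
N: fault, evict A, frames {V,Y,N}
A: fault, evict N, frames {V,Y,A}
N: fault, evict A, frames {V,Y,N}
Z: fault, evict N, frames {V,Y,Z}
V: hit
A: fault, evict Z, frames {V,Y,A}
V: hit
Hits: 5.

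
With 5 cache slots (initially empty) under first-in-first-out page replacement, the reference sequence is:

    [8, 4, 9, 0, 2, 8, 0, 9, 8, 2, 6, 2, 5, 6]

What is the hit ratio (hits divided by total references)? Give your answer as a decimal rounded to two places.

8 -> miss, frames [8]
4 -> miss, frames [8, 4]
9 -> miss, frames [8, 4, 9]
0 -> miss, frames [8, 4, 9, 0]
2 -> miss, frames [8, 4, 9, 0, 2]
8 -> hit
0 -> hit
9 -> hit
8 -> hit
2 -> hit
6 -> miss, evict 8, frames [4, 9, 0, 2, 6]
2 -> hit
5 -> miss, evict 4, frames [9, 0, 2, 6, 5]
6 -> hit
Hits: 7 of 14 references → 7/14 = 0.5000.

0.50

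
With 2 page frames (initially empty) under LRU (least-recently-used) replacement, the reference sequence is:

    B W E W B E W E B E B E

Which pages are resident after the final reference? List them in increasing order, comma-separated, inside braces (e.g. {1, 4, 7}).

{B, E}

B → fault, frames (B)
W → fault, frames (B W)
E → fault, evict B, frames (W E)
W → hit
B → fault, evict E, frames (W B)
E → fault, evict W, frames (B E)
W → fault, evict B, frames (E W)
E → hit
B → fault, evict W, frames (E B)
E → hit
B → hit
E → hit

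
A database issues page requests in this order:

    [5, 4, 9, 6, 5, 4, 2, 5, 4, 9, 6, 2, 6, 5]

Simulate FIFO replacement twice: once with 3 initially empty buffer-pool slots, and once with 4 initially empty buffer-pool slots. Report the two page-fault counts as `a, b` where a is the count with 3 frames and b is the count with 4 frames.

10, 11

3 frames: F F F F F F F . . F F . . F → 10 faults.
4 frames: F F F F . . F F F F F F . F → 11 faults.
11 > 10: adding a frame increased faults — Belady's anomaly.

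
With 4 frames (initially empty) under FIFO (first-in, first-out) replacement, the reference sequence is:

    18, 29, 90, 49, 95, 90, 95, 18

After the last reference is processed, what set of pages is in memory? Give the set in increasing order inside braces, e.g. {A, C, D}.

{18, 49, 90, 95}

18 → miss, frames [18]
29 → miss, frames [18, 29]
90 → miss, frames [18, 29, 90]
49 → miss, frames [18, 29, 90, 49]
95 → miss, evict 18, frames [29, 90, 49, 95]
90 → hit
95 → hit
18 → miss, evict 29, frames [90, 49, 95, 18]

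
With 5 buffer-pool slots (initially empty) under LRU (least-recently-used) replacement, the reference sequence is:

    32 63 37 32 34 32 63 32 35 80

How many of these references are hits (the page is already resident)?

4

32: fault, frames [32]
63: fault, frames [32, 63]
37: fault, frames [32, 63, 37]
32: hit
34: fault, frames [63, 37, 32, 34]
32: hit
63: hit
32: hit
35: fault, frames [37, 34, 63, 32, 35]
80: fault, evict 37, frames [34, 63, 32, 35, 80]
Hits: 4.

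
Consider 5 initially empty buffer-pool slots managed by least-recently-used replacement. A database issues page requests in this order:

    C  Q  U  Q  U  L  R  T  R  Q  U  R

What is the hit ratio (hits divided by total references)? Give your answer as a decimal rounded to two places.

C → miss, frames (C)
Q → miss, frames (C Q)
U → miss, frames (C Q U)
Q → hit
U → hit
L → miss, frames (C Q U L)
R → miss, frames (C Q U L R)
T → miss, evict C, frames (Q U L R T)
R → hit
Q → hit
U → hit
R → hit
Hits: 6 of 12 references → 6/12 = 0.5000.

0.50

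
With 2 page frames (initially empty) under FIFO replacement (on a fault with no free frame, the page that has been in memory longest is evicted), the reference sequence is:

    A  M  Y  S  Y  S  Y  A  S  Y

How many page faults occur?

A → miss, frames {A}
M → miss, frames {A,M}
Y → miss, evict A, frames {M,Y}
S → miss, evict M, frames {Y,S}
Y → hit
S → hit
Y → hit
A → miss, evict Y, frames {S,A}
S → hit
Y → miss, evict S, frames {A,Y}
Page faults: 6.

6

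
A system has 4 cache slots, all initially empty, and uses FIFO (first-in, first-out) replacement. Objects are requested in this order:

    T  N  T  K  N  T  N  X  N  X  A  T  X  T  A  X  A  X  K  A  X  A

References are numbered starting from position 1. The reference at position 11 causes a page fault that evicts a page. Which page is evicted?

T

pos 1: T → fault, frames {T}
pos 2: N → fault, frames {T,N}
pos 3: T → hit
pos 4: K → fault, frames {T,N,K}
pos 5: N → hit
pos 6: T → hit
pos 7: N → hit
pos 8: X → fault, frames {T,N,K,X}
pos 9: N → hit
pos 10: X → hit
pos 11: A → fault, evict T, frames {N,K,X,A}
At position 11, page T is evicted.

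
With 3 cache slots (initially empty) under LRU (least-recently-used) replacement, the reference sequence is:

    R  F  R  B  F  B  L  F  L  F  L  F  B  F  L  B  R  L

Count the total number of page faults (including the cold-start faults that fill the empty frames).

5

R: miss, frames {R}
F: miss, frames {R,F}
R: hit
B: miss, frames {F,R,B}
F: hit
B: hit
L: miss, evict R, frames {F,B,L}
F: hit
L: hit
F: hit
L: hit
F: hit
B: hit
F: hit
L: hit
B: hit
R: miss, evict F, frames {L,B,R}
L: hit
Page faults: 5.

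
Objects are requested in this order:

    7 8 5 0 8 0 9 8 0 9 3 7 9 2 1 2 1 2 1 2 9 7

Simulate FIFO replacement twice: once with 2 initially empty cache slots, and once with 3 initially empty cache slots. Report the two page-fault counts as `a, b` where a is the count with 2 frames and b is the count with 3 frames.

2 frames: F F F F F . F . F . F F F F F . . . . . F F → 14 faults.
3 frames: F F F F . . F F . . F F F F F . . . . . . F → 12 faults.
12 < 14: adding a frame reduced faults, as is typical.

14, 12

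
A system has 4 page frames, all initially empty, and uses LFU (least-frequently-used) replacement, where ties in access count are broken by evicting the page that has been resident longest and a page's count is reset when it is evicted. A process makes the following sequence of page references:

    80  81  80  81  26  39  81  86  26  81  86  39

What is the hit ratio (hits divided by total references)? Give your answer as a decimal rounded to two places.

80 -> miss, frames (80)
81 -> miss, frames (80 81)
80 -> hit
81 -> hit
26 -> miss, frames (80 81 26)
39 -> miss, frames (80 81 26 39)
81 -> hit
86 -> miss, evict 26, frames (80 81 39 86)
26 -> miss, evict 39, frames (80 81 86 26)
81 -> hit
86 -> hit
39 -> miss, evict 26, frames (80 81 86 39)
Hits: 5 of 12 references → 5/12 = 0.4167.

0.42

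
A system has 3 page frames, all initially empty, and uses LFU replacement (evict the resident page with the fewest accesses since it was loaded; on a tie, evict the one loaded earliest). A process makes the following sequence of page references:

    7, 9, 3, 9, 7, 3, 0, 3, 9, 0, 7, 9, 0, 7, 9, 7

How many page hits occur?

7 → miss, frames (7)
9 → miss, frames (7 9)
3 → miss, frames (7 9 3)
9 → hit
7 → hit
3 → hit
0 → miss, evict 7, frames (9 3 0)
3 → hit
9 → hit
0 → hit
7 → miss, evict 0, frames (9 3 7)
9 → hit
0 → miss, evict 7, frames (9 3 0)
7 → miss, evict 0, frames (9 3 7)
9 → hit
7 → hit
Hits: 9.

9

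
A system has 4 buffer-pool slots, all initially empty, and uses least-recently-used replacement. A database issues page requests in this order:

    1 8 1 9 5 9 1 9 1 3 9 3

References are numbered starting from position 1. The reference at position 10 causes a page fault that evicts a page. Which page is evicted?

pos 1: 1 -> miss, frames {1}
pos 2: 8 -> miss, frames {1,8}
pos 3: 1 -> hit
pos 4: 9 -> miss, frames {8,1,9}
pos 5: 5 -> miss, frames {8,1,9,5}
pos 6: 9 -> hit
pos 7: 1 -> hit
pos 8: 9 -> hit
pos 9: 1 -> hit
pos 10: 3 -> miss, evict 8, frames {5,9,1,3}
At position 10, page 8 is evicted.

8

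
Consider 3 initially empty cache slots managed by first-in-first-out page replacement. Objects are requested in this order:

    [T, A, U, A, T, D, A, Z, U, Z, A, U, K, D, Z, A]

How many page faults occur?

11

T -> miss, frames {T}
A -> miss, frames {T,A}
U -> miss, frames {T,A,U}
A -> hit
T -> hit
D -> miss, evict T, frames {A,U,D}
A -> hit
Z -> miss, evict A, frames {U,D,Z}
U -> hit
Z -> hit
A -> miss, evict U, frames {D,Z,A}
U -> miss, evict D, frames {Z,A,U}
K -> miss, evict Z, frames {A,U,K}
D -> miss, evict A, frames {U,K,D}
Z -> miss, evict U, frames {K,D,Z}
A -> miss, evict K, frames {D,Z,A}
Page faults: 11.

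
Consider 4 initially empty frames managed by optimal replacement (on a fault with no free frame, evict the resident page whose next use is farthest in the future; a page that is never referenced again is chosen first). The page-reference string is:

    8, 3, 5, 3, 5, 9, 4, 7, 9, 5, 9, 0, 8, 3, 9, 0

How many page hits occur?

8

8 → miss, frames (8)
3 → miss, frames (8 3)
5 → miss, frames (8 3 5)
3 → hit
5 → hit
9 → miss, frames (8 3 5 9)
4 → miss, evict 3, frames (8 5 9 4)
7 → miss, evict 4, frames (8 5 9 7)
9 → hit
5 → hit
9 → hit
0 → miss, evict 7, frames (8 5 9 0)
8 → hit
3 → miss, evict 5, frames (8 9 0 3)
9 → hit
0 → hit
Hits: 8.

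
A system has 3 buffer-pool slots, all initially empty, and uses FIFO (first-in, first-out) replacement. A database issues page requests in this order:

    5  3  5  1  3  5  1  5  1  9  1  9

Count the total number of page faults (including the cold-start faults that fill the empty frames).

4

5 -> miss, frames {5}
3 -> miss, frames {5,3}
5 -> hit
1 -> miss, frames {5,3,1}
3 -> hit
5 -> hit
1 -> hit
5 -> hit
1 -> hit
9 -> miss, evict 5, frames {3,1,9}
1 -> hit
9 -> hit
Page faults: 4.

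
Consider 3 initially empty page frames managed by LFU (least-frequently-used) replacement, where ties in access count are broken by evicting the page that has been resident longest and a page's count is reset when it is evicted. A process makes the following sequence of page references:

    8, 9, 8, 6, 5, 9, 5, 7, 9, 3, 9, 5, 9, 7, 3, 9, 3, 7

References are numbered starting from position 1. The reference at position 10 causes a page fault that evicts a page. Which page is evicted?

9

pos 1: 8 → fault, frames {8}
pos 2: 9 → fault, frames {8,9}
pos 3: 8 → hit
pos 4: 6 → fault, frames {8,9,6}
pos 5: 5 → fault, evict 9, frames {8,6,5}
pos 6: 9 → fault, evict 6, frames {8,5,9}
pos 7: 5 → hit
pos 8: 7 → fault, evict 9, frames {8,5,7}
pos 9: 9 → fault, evict 7, frames {8,5,9}
pos 10: 3 → fault, evict 9, frames {8,5,3}
At position 10, page 9 is evicted.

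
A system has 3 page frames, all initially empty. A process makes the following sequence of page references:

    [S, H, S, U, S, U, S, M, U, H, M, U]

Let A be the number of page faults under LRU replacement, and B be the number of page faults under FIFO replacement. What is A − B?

1

Under LRU: F F . F . . . F . F . . → 5 faults.
Under FIFO: F F . F . . . F . . . . → 4 faults.
A − B = 5 − 4 = 1.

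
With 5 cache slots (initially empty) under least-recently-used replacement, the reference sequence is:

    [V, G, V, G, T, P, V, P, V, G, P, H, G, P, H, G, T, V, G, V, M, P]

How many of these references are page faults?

7

V → fault, frames {V}
G → fault, frames {V,G}
V → hit
G → hit
T → fault, frames {V,G,T}
P → fault, frames {V,G,T,P}
V → hit
P → hit
V → hit
G → hit
P → hit
H → fault, frames {T,V,G,P,H}
G → hit
P → hit
H → hit
G → hit
T → hit
V → hit
G → hit
V → hit
M → fault, evict P, frames {H,T,G,V,M}
P → fault, evict H, frames {T,G,V,M,P}
Page faults: 7.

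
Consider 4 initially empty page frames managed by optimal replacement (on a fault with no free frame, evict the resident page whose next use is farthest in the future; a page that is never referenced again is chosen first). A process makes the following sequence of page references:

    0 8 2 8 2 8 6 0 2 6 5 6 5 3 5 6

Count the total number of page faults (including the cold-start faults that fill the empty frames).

0: miss, frames {0}
8: miss, frames {0,8}
2: miss, frames {0,8,2}
8: hit
2: hit
8: hit
6: miss, frames {0,8,2,6}
0: hit
2: hit
6: hit
5: miss, evict 2, frames {0,8,6,5}
6: hit
5: hit
3: miss, evict 8, frames {0,6,5,3}
5: hit
6: hit
Page faults: 6.

6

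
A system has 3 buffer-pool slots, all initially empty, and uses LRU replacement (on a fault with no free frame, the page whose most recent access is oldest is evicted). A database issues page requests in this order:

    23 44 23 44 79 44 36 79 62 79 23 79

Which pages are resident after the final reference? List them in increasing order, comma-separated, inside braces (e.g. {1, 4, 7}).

{23, 62, 79}

23 → fault, frames (23)
44 → fault, frames (23 44)
23 → hit
44 → hit
79 → fault, frames (23 44 79)
44 → hit
36 → fault, evict 23, frames (79 44 36)
79 → hit
62 → fault, evict 44, frames (36 79 62)
79 → hit
23 → fault, evict 36, frames (62 79 23)
79 → hit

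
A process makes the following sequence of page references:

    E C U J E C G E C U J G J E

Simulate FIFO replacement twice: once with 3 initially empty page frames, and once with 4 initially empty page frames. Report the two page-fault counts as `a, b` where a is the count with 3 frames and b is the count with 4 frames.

3 frames: F F F F F F F . . F F . . F → 10 faults.
4 frames: F F F F . . F F F F F F . F → 11 faults.
11 > 10: adding a frame increased faults — Belady's anomaly.

10, 11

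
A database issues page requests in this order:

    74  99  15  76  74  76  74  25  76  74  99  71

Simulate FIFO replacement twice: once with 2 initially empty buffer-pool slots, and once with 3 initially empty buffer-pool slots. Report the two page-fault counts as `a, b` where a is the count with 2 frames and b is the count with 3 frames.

2 frames: F F F F F . . F F F F F → 10 faults.
3 frames: F F F F F . . F . . F F → 8 faults.
8 < 10: adding a frame reduced faults, as is typical.

10, 8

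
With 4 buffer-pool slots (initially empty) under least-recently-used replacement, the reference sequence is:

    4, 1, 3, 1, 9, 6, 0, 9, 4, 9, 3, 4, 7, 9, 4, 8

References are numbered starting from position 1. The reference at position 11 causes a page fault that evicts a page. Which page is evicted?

pos 1: 4 -> fault, frames {4}
pos 2: 1 -> fault, frames {4,1}
pos 3: 3 -> fault, frames {4,1,3}
pos 4: 1 -> hit
pos 5: 9 -> fault, frames {4,3,1,9}
pos 6: 6 -> fault, evict 4, frames {3,1,9,6}
pos 7: 0 -> fault, evict 3, frames {1,9,6,0}
pos 8: 9 -> hit
pos 9: 4 -> fault, evict 1, frames {6,0,9,4}
pos 10: 9 -> hit
pos 11: 3 -> fault, evict 6, frames {0,4,9,3}
At position 11, page 6 is evicted.

6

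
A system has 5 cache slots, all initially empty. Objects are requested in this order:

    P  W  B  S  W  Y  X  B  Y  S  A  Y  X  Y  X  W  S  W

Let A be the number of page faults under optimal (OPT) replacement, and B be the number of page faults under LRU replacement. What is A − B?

Under OPT: F F F F . F F . . . F . . . . . . . → 7 faults.
Under LRU: F F F F . F F . . . F . . . . F . . → 8 faults.
A − B = 7 − 8 = -1.

-1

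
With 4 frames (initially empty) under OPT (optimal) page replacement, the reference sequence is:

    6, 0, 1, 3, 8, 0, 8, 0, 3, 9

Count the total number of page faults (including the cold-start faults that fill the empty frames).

6 → miss, frames (6)
0 → miss, frames (6 0)
1 → miss, frames (6 0 1)
3 → miss, frames (6 0 1 3)
8 → miss, evict 1, frames (6 0 3 8)
0 → hit
8 → hit
0 → hit
3 → hit
9 → miss, evict 8, frames (6 0 3 9)
Page faults: 6.

6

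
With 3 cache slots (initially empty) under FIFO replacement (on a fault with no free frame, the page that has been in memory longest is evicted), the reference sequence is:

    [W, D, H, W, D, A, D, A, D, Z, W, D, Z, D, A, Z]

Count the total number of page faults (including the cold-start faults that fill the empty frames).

W: fault, frames (W)
D: fault, frames (W D)
H: fault, frames (W D H)
W: hit
D: hit
A: fault, evict W, frames (D H A)
D: hit
A: hit
D: hit
Z: fault, evict D, frames (H A Z)
W: fault, evict H, frames (A Z W)
D: fault, evict A, frames (Z W D)
Z: hit
D: hit
A: fault, evict Z, frames (W D A)
Z: fault, evict W, frames (D A Z)
Page faults: 9.

9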